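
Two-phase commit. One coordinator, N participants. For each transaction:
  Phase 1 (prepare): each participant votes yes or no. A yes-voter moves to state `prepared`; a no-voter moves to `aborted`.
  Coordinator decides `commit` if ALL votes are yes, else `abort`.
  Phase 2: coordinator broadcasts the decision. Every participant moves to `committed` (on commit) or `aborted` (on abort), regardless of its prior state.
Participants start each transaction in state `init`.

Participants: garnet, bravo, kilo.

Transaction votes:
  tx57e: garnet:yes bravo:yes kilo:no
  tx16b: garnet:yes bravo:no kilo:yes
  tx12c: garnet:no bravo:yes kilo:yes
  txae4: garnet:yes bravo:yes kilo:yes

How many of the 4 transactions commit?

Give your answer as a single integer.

Answer: 1

Derivation:
tx57e: no from kilo -> abort (commits=0)
tx16b: no from bravo -> abort (commits=0)
tx12c: no from garnet -> abort (commits=0)
txae4: all yes -> commit (commits=1)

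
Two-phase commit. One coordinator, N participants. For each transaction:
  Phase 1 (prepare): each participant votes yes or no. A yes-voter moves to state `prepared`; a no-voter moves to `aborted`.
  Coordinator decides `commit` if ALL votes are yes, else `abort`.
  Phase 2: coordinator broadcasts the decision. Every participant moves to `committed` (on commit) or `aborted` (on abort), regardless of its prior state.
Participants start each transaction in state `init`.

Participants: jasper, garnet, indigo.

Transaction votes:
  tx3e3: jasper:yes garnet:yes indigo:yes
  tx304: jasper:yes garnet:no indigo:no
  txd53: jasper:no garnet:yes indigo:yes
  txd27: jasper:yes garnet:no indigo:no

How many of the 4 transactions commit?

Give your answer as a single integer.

tx3e3: all yes -> commit (commits=1)
tx304: no from garnet, indigo -> abort (commits=1)
txd53: no from jasper -> abort (commits=1)
txd27: no from garnet, indigo -> abort (commits=1)

Answer: 1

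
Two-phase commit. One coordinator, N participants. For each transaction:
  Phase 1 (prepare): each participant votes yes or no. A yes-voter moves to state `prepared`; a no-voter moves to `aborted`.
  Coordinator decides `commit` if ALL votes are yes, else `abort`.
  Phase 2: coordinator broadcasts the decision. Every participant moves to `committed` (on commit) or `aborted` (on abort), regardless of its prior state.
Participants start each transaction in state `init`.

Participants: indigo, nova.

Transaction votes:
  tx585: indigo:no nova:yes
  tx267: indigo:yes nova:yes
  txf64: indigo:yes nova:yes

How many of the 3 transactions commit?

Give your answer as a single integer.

tx585: no from indigo -> abort (commits=0)
tx267: all yes -> commit (commits=1)
txf64: all yes -> commit (commits=2)

Answer: 2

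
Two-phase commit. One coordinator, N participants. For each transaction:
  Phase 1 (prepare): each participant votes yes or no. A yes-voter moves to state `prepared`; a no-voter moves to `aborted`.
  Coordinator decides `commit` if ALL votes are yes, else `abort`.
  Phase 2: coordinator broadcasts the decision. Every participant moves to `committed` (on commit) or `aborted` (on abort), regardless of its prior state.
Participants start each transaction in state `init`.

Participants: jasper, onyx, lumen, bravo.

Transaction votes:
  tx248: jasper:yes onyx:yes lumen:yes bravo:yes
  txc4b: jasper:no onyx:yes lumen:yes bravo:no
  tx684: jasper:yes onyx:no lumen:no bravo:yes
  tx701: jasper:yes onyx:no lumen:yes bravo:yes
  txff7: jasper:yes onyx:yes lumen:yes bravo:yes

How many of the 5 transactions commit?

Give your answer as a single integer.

Answer: 2

Derivation:
tx248: all yes -> commit (commits=1)
txc4b: no from jasper, bravo -> abort (commits=1)
tx684: no from onyx, lumen -> abort (commits=1)
tx701: no from onyx -> abort (commits=1)
txff7: all yes -> commit (commits=2)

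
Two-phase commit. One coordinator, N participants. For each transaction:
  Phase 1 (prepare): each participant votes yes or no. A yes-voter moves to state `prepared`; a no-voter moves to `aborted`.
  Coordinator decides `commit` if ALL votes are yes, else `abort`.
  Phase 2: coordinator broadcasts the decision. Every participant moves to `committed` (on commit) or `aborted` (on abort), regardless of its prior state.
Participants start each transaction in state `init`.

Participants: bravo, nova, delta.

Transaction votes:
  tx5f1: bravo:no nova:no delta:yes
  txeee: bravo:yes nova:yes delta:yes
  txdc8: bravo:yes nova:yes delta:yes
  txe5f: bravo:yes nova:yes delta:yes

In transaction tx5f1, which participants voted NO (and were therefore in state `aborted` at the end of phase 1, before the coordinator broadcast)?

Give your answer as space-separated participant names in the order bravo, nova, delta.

Answer: bravo nova

Derivation:
Txn tx5f1 phase 1: bravo no -> aborted; nova no -> aborted; delta yes -> prepared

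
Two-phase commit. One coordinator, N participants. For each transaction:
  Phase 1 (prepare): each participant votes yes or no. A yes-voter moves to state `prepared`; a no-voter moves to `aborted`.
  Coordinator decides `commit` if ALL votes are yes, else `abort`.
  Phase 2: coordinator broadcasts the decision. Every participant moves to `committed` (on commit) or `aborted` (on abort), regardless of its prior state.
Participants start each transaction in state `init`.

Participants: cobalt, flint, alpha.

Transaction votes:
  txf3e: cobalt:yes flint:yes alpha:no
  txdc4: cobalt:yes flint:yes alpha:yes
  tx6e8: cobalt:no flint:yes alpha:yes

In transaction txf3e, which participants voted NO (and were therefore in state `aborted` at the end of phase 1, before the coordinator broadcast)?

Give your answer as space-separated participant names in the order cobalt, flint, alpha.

Txn txf3e phase 1: cobalt yes -> prepared; flint yes -> prepared; alpha no -> aborted

Answer: alpha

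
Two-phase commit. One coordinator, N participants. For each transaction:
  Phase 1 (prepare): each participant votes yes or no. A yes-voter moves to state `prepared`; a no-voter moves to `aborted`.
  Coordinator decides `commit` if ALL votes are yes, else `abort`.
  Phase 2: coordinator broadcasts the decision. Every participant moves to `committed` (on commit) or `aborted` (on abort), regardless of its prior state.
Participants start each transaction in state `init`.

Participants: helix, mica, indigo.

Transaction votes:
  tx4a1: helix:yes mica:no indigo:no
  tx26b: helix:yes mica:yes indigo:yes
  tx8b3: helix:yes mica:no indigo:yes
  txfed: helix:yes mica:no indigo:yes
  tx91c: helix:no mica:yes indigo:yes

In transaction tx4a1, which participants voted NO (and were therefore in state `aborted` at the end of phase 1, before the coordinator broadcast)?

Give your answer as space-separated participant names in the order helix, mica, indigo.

Txn tx4a1 phase 1: helix yes -> prepared; mica no -> aborted; indigo no -> aborted

Answer: mica indigo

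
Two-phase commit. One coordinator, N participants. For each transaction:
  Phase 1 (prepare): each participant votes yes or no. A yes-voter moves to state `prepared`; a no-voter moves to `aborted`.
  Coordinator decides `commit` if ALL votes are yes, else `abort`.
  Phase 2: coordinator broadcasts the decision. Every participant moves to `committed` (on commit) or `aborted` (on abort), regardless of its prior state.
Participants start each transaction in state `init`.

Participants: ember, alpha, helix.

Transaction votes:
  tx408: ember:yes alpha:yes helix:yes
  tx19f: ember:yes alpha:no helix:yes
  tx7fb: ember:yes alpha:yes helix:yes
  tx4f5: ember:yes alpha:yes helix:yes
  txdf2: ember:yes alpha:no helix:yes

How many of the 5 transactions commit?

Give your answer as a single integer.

tx408: all yes -> commit (commits=1)
tx19f: no from alpha -> abort (commits=1)
tx7fb: all yes -> commit (commits=2)
tx4f5: all yes -> commit (commits=3)
txdf2: no from alpha -> abort (commits=3)

Answer: 3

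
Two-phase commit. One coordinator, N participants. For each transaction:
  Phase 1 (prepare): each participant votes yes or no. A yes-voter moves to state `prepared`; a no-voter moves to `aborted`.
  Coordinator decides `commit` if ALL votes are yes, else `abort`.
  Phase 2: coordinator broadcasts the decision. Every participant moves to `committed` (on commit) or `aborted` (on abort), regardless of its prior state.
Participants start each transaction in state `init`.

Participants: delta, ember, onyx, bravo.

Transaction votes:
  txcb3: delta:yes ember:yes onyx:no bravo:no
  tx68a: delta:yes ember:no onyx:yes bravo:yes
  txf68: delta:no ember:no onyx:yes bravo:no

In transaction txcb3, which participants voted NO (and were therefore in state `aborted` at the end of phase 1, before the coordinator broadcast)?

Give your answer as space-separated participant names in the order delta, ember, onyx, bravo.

Txn txcb3 phase 1: delta yes -> prepared; ember yes -> prepared; onyx no -> aborted; bravo no -> aborted

Answer: onyx bravo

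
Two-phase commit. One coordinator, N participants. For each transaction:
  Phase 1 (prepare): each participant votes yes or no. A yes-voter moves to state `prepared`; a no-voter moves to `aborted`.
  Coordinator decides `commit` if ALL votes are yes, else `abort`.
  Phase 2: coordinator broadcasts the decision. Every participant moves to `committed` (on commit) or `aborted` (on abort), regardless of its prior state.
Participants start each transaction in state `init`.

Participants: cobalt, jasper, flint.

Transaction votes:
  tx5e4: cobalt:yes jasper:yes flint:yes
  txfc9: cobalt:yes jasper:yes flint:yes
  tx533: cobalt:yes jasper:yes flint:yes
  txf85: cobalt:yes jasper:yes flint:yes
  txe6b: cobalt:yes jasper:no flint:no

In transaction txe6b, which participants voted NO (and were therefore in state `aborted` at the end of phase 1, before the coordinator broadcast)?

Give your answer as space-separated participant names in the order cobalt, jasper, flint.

Txn txe6b phase 1: cobalt yes -> prepared; jasper no -> aborted; flint no -> aborted

Answer: jasper flint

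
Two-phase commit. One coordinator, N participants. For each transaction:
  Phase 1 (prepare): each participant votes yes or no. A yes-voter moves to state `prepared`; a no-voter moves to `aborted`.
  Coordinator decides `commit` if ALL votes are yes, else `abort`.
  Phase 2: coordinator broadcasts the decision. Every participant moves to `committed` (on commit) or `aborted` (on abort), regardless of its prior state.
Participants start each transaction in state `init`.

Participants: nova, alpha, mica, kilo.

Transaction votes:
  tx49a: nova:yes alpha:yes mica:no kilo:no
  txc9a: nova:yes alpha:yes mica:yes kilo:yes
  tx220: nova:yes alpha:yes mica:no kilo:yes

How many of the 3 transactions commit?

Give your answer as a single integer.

tx49a: no from mica, kilo -> abort (commits=0)
txc9a: all yes -> commit (commits=1)
tx220: no from mica -> abort (commits=1)

Answer: 1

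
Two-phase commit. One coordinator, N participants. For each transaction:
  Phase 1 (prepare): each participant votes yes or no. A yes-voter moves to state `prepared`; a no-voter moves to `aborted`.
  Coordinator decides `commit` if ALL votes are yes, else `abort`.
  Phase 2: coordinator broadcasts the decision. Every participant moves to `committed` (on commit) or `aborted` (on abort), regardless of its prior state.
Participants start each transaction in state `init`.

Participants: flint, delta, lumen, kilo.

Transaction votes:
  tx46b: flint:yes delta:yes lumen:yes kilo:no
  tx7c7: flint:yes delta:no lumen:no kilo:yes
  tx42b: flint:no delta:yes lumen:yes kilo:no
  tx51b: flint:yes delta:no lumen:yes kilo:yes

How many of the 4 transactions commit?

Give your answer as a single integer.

Answer: 0

Derivation:
tx46b: no from kilo -> abort (commits=0)
tx7c7: no from delta, lumen -> abort (commits=0)
tx42b: no from flint, kilo -> abort (commits=0)
tx51b: no from delta -> abort (commits=0)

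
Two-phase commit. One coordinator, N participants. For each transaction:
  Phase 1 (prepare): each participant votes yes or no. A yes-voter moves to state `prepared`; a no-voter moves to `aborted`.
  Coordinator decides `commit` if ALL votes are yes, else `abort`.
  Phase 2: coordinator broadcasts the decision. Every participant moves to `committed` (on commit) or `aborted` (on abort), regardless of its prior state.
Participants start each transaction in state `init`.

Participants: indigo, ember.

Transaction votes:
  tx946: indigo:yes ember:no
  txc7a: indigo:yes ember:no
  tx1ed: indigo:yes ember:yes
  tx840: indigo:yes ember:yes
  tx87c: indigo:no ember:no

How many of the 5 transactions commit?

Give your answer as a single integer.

tx946: no from ember -> abort (commits=0)
txc7a: no from ember -> abort (commits=0)
tx1ed: all yes -> commit (commits=1)
tx840: all yes -> commit (commits=2)
tx87c: no from indigo, ember -> abort (commits=2)

Answer: 2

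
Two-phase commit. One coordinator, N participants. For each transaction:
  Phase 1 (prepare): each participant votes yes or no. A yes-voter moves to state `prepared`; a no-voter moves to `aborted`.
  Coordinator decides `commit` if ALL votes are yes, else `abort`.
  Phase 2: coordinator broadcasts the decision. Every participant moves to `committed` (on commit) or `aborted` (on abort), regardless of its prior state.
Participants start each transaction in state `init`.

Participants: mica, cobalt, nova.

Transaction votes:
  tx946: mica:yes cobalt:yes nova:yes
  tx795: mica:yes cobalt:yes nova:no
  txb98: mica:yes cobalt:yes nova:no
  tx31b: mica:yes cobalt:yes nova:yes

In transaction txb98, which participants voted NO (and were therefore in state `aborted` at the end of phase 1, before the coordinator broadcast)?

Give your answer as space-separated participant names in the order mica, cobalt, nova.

Answer: nova

Derivation:
Txn txb98 phase 1: mica yes -> prepared; cobalt yes -> prepared; nova no -> aborted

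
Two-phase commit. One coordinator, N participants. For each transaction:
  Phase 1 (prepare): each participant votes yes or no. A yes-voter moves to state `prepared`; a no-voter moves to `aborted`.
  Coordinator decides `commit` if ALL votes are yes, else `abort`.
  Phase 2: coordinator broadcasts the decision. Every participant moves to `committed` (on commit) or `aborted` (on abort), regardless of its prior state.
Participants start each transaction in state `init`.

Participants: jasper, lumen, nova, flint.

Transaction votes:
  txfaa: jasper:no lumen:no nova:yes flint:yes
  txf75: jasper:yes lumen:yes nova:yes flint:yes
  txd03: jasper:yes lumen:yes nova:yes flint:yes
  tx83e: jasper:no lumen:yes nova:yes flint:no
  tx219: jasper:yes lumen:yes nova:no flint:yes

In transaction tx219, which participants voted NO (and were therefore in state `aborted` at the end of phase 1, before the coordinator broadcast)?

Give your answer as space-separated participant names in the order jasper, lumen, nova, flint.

Txn tx219 phase 1: jasper yes -> prepared; lumen yes -> prepared; nova no -> aborted; flint yes -> prepared

Answer: nova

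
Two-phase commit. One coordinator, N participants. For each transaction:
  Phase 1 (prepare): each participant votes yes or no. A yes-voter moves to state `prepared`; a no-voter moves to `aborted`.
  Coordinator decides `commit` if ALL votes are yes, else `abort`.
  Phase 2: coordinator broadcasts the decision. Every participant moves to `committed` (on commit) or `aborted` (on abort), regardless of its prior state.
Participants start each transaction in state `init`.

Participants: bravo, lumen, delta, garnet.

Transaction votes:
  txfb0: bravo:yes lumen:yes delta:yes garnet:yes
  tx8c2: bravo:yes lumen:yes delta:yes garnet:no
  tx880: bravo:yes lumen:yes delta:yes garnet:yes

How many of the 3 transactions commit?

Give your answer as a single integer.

Answer: 2

Derivation:
txfb0: all yes -> commit (commits=1)
tx8c2: no from garnet -> abort (commits=1)
tx880: all yes -> commit (commits=2)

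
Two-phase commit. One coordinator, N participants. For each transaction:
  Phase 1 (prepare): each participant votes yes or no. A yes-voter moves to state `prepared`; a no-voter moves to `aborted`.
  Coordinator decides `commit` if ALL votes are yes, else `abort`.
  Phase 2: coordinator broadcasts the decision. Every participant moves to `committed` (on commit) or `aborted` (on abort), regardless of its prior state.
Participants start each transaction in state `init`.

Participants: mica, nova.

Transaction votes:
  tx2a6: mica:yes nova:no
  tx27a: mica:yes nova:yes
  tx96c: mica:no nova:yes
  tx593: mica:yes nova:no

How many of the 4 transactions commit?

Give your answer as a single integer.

tx2a6: no from nova -> abort (commits=0)
tx27a: all yes -> commit (commits=1)
tx96c: no from mica -> abort (commits=1)
tx593: no from nova -> abort (commits=1)

Answer: 1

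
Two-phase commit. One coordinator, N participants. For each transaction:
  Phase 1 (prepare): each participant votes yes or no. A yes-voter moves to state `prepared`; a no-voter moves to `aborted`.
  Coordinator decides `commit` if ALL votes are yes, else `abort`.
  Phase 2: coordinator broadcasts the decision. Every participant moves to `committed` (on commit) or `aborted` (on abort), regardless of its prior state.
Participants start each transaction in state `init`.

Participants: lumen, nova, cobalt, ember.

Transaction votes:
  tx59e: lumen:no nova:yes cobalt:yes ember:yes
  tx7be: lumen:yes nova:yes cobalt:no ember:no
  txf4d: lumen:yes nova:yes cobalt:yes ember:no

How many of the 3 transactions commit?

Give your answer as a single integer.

tx59e: no from lumen -> abort (commits=0)
tx7be: no from cobalt, ember -> abort (commits=0)
txf4d: no from ember -> abort (commits=0)

Answer: 0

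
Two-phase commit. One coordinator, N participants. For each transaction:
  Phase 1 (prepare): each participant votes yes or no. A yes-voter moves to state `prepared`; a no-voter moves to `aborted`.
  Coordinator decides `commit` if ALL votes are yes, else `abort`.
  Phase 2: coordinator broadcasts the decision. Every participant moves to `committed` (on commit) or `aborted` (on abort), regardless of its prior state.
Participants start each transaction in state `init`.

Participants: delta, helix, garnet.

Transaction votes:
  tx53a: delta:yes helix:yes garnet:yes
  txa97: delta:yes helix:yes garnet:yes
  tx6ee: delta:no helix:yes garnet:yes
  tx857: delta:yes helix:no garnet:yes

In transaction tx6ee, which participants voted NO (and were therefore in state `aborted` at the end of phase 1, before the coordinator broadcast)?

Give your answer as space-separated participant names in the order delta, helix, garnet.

Txn tx6ee phase 1: delta no -> aborted; helix yes -> prepared; garnet yes -> prepared

Answer: delta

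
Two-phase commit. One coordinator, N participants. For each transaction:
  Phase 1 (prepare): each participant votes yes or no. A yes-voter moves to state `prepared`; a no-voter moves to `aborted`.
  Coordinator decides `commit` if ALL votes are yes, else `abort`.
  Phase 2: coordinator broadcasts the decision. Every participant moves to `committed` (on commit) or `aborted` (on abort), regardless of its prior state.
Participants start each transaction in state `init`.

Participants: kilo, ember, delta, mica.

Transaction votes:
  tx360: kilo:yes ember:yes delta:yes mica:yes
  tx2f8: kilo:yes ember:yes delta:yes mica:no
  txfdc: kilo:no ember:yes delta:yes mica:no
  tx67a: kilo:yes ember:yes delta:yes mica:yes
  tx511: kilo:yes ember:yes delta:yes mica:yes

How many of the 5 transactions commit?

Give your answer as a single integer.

Answer: 3

Derivation:
tx360: all yes -> commit (commits=1)
tx2f8: no from mica -> abort (commits=1)
txfdc: no from kilo, mica -> abort (commits=1)
tx67a: all yes -> commit (commits=2)
tx511: all yes -> commit (commits=3)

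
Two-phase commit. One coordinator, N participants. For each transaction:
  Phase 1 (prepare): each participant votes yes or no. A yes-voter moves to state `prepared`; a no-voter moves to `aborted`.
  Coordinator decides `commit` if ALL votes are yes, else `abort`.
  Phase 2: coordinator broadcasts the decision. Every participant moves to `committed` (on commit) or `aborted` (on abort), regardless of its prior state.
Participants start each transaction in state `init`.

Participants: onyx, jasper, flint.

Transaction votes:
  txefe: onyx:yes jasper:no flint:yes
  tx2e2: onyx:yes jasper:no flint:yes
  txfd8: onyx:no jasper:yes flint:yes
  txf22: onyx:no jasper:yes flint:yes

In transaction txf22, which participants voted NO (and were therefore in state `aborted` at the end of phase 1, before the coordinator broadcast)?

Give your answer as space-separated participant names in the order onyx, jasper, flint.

Txn txf22 phase 1: onyx no -> aborted; jasper yes -> prepared; flint yes -> prepared

Answer: onyx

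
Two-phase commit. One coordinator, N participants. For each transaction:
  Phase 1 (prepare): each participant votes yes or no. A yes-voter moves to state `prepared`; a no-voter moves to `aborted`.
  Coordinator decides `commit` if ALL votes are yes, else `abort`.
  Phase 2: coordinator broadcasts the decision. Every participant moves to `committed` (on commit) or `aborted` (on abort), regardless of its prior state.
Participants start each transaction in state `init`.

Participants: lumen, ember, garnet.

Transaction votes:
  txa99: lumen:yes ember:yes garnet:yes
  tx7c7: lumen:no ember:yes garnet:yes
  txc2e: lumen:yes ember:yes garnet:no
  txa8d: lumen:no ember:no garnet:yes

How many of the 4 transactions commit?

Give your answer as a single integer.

txa99: all yes -> commit (commits=1)
tx7c7: no from lumen -> abort (commits=1)
txc2e: no from garnet -> abort (commits=1)
txa8d: no from lumen, ember -> abort (commits=1)

Answer: 1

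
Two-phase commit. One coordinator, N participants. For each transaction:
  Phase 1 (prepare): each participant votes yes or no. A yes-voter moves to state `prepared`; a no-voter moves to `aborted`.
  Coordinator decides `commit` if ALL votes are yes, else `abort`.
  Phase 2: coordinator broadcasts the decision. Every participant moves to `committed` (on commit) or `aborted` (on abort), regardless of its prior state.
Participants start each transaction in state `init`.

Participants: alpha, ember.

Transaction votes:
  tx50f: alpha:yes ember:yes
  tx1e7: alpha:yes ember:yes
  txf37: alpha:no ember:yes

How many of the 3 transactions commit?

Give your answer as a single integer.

Answer: 2

Derivation:
tx50f: all yes -> commit (commits=1)
tx1e7: all yes -> commit (commits=2)
txf37: no from alpha -> abort (commits=2)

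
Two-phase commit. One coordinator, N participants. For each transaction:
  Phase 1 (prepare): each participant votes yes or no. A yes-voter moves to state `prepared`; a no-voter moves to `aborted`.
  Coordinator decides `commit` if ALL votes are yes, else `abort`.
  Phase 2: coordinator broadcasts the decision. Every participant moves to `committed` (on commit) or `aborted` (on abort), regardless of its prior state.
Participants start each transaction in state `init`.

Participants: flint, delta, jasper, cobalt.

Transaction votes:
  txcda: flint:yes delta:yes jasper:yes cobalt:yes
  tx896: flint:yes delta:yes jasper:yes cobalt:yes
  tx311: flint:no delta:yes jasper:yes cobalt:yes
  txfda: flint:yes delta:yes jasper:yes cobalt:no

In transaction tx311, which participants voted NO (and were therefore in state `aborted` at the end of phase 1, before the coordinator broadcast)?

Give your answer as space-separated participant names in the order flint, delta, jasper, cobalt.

Txn tx311 phase 1: flint no -> aborted; delta yes -> prepared; jasper yes -> prepared; cobalt yes -> prepared

Answer: flint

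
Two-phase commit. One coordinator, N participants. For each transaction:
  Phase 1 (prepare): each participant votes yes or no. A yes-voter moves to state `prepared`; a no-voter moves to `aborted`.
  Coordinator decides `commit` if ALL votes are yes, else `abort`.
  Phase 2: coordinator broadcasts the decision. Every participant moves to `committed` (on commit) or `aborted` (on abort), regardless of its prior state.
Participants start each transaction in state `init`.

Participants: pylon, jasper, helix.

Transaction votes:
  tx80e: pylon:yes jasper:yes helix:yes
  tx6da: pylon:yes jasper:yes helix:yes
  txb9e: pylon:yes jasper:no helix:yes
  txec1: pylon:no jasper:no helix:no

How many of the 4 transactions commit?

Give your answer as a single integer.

tx80e: all yes -> commit (commits=1)
tx6da: all yes -> commit (commits=2)
txb9e: no from jasper -> abort (commits=2)
txec1: no from pylon, jasper, helix -> abort (commits=2)

Answer: 2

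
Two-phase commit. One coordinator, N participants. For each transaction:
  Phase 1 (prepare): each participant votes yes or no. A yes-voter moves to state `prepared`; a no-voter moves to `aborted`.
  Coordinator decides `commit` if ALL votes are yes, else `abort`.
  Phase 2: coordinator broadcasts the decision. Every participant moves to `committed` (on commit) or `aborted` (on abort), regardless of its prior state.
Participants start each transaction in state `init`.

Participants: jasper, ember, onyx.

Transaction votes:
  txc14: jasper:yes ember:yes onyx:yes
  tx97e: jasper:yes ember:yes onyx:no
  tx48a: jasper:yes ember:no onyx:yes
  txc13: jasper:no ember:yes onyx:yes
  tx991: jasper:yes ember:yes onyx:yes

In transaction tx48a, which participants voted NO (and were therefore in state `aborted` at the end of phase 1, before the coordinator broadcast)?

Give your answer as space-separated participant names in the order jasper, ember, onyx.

Answer: ember

Derivation:
Txn tx48a phase 1: jasper yes -> prepared; ember no -> aborted; onyx yes -> prepared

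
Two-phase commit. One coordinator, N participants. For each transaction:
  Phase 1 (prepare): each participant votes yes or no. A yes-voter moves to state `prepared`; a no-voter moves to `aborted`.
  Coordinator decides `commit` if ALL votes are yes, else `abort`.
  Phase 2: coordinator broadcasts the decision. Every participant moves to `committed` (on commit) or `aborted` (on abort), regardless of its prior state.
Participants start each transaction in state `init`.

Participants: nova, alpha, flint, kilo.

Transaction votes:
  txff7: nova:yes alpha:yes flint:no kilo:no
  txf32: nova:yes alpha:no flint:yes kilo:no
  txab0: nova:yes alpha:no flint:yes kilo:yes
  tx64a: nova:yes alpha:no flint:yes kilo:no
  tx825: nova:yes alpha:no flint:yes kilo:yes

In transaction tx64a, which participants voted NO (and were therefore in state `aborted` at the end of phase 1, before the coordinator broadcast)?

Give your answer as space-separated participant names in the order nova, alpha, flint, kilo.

Answer: alpha kilo

Derivation:
Txn tx64a phase 1: nova yes -> prepared; alpha no -> aborted; flint yes -> prepared; kilo no -> aborted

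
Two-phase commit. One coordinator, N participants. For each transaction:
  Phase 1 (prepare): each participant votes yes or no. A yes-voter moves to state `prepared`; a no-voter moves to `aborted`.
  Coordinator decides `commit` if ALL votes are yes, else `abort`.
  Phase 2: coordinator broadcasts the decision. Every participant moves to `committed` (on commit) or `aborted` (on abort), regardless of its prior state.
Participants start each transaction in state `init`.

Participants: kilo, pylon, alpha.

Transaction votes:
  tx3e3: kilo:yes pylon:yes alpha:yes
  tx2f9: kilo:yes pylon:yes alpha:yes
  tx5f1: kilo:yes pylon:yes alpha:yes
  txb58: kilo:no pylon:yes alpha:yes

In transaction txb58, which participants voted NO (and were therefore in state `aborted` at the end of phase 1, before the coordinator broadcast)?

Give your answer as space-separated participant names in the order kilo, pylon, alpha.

Txn txb58 phase 1: kilo no -> aborted; pylon yes -> prepared; alpha yes -> prepared

Answer: kilo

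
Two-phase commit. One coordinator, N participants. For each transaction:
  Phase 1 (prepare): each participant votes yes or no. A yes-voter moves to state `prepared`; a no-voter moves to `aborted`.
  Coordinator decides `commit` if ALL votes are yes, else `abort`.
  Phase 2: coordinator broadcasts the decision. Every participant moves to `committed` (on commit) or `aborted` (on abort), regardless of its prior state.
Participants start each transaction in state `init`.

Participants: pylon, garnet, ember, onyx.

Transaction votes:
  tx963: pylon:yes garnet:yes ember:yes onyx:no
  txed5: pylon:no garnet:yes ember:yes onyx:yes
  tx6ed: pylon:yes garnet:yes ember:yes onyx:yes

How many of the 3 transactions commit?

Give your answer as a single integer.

Answer: 1

Derivation:
tx963: no from onyx -> abort (commits=0)
txed5: no from pylon -> abort (commits=0)
tx6ed: all yes -> commit (commits=1)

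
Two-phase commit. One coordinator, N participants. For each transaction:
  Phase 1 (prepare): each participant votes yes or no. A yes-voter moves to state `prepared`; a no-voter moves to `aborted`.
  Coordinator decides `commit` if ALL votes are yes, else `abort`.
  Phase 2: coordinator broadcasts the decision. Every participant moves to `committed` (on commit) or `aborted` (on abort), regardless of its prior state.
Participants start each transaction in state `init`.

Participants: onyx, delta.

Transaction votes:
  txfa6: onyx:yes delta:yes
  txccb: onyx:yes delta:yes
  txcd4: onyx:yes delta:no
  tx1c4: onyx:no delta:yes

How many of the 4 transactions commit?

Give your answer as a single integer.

txfa6: all yes -> commit (commits=1)
txccb: all yes -> commit (commits=2)
txcd4: no from delta -> abort (commits=2)
tx1c4: no from onyx -> abort (commits=2)

Answer: 2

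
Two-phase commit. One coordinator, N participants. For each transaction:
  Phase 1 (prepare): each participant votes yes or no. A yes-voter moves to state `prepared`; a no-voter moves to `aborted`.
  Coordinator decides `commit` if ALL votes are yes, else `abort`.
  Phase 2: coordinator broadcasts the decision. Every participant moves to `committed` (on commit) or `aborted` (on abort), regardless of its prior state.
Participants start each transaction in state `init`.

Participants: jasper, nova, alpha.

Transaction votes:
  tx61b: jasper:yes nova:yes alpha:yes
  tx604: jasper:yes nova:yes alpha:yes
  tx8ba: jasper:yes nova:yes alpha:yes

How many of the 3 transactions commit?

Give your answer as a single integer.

tx61b: all yes -> commit (commits=1)
tx604: all yes -> commit (commits=2)
tx8ba: all yes -> commit (commits=3)

Answer: 3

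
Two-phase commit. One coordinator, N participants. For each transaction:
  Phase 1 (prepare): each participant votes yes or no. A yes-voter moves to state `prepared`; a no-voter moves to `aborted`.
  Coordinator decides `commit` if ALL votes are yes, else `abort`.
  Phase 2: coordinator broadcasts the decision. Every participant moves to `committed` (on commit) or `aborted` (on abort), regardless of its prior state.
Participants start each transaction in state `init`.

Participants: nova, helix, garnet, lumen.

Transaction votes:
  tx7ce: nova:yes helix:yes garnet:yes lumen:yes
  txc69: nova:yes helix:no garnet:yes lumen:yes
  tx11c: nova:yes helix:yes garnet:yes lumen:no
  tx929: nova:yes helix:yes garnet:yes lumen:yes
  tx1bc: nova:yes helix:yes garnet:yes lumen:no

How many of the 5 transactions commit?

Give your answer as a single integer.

Answer: 2

Derivation:
tx7ce: all yes -> commit (commits=1)
txc69: no from helix -> abort (commits=1)
tx11c: no from lumen -> abort (commits=1)
tx929: all yes -> commit (commits=2)
tx1bc: no from lumen -> abort (commits=2)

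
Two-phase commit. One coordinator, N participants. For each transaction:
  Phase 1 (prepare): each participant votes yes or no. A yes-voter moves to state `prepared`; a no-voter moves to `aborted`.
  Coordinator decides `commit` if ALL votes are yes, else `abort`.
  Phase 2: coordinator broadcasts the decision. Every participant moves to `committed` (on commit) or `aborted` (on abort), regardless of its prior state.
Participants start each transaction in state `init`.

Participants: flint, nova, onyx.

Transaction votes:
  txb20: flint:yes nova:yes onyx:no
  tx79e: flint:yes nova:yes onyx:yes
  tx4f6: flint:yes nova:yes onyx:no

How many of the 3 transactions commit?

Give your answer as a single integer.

Answer: 1

Derivation:
txb20: no from onyx -> abort (commits=0)
tx79e: all yes -> commit (commits=1)
tx4f6: no from onyx -> abort (commits=1)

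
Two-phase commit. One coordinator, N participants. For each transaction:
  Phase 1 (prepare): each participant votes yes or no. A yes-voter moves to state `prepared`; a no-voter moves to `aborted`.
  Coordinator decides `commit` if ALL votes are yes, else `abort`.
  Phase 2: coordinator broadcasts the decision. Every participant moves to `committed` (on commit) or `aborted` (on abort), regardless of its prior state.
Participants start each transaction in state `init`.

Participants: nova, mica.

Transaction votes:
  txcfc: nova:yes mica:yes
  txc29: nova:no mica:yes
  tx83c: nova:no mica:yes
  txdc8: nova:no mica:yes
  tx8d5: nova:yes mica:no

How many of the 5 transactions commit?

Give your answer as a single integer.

Answer: 1

Derivation:
txcfc: all yes -> commit (commits=1)
txc29: no from nova -> abort (commits=1)
tx83c: no from nova -> abort (commits=1)
txdc8: no from nova -> abort (commits=1)
tx8d5: no from mica -> abort (commits=1)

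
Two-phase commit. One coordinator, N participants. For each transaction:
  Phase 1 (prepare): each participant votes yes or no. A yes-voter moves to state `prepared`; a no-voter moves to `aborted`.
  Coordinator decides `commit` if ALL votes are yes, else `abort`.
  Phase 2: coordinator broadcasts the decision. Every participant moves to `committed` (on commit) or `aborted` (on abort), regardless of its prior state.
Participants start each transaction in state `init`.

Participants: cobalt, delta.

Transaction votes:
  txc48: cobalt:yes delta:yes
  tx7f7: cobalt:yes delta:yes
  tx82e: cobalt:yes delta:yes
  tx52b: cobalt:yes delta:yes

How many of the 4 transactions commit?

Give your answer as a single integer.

txc48: all yes -> commit (commits=1)
tx7f7: all yes -> commit (commits=2)
tx82e: all yes -> commit (commits=3)
tx52b: all yes -> commit (commits=4)

Answer: 4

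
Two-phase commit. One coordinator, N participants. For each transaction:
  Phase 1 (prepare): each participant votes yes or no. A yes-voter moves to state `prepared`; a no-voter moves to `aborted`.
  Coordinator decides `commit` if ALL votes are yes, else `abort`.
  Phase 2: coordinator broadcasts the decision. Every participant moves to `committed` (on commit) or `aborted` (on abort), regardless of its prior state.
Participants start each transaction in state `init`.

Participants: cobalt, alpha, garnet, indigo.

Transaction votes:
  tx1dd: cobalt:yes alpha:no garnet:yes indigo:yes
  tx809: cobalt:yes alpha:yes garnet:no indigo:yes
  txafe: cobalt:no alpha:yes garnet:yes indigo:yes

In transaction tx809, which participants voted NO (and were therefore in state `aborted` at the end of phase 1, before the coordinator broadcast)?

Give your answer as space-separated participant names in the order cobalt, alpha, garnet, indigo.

Txn tx809 phase 1: cobalt yes -> prepared; alpha yes -> prepared; garnet no -> aborted; indigo yes -> prepared

Answer: garnet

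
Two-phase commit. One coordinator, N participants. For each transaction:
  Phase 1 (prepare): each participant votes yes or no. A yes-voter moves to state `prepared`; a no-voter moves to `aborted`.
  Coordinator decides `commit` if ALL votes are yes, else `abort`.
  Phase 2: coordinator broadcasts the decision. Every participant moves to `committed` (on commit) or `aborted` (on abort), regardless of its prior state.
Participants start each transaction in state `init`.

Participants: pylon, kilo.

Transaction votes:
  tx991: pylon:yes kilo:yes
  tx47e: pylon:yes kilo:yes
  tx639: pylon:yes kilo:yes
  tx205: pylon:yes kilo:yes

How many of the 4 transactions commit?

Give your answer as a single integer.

Answer: 4

Derivation:
tx991: all yes -> commit (commits=1)
tx47e: all yes -> commit (commits=2)
tx639: all yes -> commit (commits=3)
tx205: all yes -> commit (commits=4)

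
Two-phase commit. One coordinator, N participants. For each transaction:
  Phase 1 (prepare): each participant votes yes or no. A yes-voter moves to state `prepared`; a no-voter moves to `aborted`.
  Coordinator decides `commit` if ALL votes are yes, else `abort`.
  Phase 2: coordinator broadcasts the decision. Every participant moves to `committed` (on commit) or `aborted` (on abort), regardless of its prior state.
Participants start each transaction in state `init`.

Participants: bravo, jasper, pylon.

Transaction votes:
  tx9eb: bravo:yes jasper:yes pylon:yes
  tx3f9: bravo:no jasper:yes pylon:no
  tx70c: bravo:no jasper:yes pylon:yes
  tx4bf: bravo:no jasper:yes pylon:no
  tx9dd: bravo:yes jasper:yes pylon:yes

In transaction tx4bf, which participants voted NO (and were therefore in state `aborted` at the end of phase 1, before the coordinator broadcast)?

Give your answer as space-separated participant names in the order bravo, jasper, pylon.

Answer: bravo pylon

Derivation:
Txn tx4bf phase 1: bravo no -> aborted; jasper yes -> prepared; pylon no -> aborted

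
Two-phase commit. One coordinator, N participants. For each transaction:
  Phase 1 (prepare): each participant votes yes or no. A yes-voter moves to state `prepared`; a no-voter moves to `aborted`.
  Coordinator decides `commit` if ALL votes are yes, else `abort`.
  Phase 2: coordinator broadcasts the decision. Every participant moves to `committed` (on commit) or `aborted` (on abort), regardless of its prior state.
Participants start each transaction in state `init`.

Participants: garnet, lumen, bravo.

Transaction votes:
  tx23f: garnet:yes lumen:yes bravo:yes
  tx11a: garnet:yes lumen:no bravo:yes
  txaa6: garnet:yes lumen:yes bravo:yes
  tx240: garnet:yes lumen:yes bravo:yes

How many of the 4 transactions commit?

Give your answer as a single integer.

tx23f: all yes -> commit (commits=1)
tx11a: no from lumen -> abort (commits=1)
txaa6: all yes -> commit (commits=2)
tx240: all yes -> commit (commits=3)

Answer: 3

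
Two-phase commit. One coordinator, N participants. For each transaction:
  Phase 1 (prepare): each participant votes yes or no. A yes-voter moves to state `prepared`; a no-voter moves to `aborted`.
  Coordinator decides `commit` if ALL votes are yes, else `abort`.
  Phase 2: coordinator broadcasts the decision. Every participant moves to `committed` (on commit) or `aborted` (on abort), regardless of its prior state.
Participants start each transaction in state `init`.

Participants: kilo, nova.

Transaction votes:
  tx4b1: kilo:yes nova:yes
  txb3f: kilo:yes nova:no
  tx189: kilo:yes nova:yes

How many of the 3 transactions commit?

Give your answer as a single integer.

Answer: 2

Derivation:
tx4b1: all yes -> commit (commits=1)
txb3f: no from nova -> abort (commits=1)
tx189: all yes -> commit (commits=2)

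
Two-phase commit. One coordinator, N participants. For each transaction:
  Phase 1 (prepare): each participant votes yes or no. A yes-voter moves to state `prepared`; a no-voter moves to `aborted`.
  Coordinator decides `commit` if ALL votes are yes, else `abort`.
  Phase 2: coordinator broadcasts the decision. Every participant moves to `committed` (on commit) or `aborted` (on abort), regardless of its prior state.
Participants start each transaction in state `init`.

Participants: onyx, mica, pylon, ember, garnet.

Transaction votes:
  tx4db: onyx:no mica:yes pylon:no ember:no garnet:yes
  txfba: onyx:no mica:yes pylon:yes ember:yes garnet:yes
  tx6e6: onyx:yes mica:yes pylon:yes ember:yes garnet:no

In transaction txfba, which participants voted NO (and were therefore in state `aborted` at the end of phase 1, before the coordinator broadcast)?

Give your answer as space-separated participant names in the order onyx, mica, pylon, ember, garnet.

Txn txfba phase 1: onyx no -> aborted; mica yes -> prepared; pylon yes -> prepared; ember yes -> prepared; garnet yes -> prepared

Answer: onyx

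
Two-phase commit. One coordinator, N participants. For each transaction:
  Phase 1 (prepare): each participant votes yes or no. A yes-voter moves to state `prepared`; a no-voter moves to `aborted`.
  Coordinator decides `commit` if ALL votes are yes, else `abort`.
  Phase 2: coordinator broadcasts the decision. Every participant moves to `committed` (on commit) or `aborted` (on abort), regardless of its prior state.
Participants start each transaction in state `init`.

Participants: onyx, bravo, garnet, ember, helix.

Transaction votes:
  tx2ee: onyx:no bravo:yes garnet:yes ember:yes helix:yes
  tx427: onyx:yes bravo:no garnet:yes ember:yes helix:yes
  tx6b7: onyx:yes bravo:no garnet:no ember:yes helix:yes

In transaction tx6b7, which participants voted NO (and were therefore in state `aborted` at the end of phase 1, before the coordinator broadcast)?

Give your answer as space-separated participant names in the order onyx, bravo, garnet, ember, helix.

Answer: bravo garnet

Derivation:
Txn tx6b7 phase 1: onyx yes -> prepared; bravo no -> aborted; garnet no -> aborted; ember yes -> prepared; helix yes -> prepared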